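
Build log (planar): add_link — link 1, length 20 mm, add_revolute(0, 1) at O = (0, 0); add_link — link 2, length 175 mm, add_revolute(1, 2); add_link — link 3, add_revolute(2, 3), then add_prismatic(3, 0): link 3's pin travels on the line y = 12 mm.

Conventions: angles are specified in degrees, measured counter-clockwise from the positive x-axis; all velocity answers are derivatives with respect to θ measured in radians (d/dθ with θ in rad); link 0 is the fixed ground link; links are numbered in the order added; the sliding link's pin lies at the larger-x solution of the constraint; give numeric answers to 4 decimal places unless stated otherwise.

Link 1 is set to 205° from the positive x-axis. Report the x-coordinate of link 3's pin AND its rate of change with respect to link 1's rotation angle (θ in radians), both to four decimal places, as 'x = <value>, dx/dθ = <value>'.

geometry: r = 20 mm, L = 175 mm, e = 12 mm
crank pin P = (r cos θ, r sin θ) = (-18.126156, -8.452365)
h = r sin θ − e = -8.452365 − 12 = -20.452365
x = r cos θ + √(L² − h²) = -18.126156 + 173.800750 = 155.674594
dx/dθ = −r sin θ − h·r cos θ/√(L² − h²) (θ in radians; h = -20.452365) = 6.319332

x = 155.6746, dx/dθ = 6.3193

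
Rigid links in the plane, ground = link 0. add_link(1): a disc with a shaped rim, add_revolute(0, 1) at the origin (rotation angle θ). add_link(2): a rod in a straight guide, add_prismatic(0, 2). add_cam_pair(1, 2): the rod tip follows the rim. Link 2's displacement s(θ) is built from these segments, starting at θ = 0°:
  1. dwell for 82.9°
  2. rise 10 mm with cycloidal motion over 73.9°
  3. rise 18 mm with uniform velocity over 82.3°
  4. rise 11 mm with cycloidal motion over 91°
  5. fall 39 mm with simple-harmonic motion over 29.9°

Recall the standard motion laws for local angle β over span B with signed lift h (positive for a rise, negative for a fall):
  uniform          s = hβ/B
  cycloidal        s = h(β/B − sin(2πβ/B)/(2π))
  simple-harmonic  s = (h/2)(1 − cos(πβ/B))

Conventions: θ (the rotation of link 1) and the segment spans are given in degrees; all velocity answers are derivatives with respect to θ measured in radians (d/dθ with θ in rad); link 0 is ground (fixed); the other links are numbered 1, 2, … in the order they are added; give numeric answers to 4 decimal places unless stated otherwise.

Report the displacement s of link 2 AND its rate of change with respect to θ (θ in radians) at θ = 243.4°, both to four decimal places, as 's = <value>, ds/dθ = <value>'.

segment 1 (0° to 82.9°, dwell): s unchanged at 0.0000
segment 2 (82.9° to 156.8°, cycloidal, h = 10) is passed completely: s = 0.0000 + (10) = 10.0000
segment 3 (156.8° to 239.1°, uniform, h = 18) is passed completely: s = 10.0000 + (18) = 28.0000
θ = 243.4° falls in segment 4 (239.1° to 330.1°, cycloidal, h = 11): β = 243.4 − 239.1 = 4.3°, B = 91°; Δs = 11·(0.0473 − sin(2π·0.0473)/(2π)) = 0.0076; s = 28.0000 + 0.0076 = 28.0076
velocity in seg [239.1°–330.1°] (cycloidal), θ in radians: β = 4.3° = 0.0750 rad, B = 91° = 1.5882 rad; ds/dθ = (h/B)(1 − cos(2πβ/B)) = (11/1.5882)(1 − cos(2π·0.0473)) = 0.303016 mm/rad

s = 28.0076, ds/dθ = 0.3030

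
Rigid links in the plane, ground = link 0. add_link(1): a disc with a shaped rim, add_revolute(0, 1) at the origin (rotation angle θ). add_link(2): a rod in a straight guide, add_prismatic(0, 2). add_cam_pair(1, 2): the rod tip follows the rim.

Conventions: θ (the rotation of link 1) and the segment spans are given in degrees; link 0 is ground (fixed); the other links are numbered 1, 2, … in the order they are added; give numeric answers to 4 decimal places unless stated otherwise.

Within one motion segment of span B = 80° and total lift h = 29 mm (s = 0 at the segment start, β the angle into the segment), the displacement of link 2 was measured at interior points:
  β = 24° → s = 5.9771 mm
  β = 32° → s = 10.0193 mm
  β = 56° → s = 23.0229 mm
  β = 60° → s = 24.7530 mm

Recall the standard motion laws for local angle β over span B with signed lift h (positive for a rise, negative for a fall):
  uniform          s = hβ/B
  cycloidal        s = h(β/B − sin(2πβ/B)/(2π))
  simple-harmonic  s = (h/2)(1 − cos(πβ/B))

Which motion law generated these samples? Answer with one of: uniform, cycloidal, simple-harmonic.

candidates at β/B = r: uniform s = h·r (linear in β); cycloidal s = h·(r − sin(2πr)/(2π)); simple-harmonic s = (h/2)(1 − cos(πr))
β=24°: printed 5.9771 | uniform 8.7000, cycloidal 4.3104, simple-harmonic 5.9771
β=32°: printed 10.0193 | uniform 11.6000, cycloidal 8.8871, simple-harmonic 10.0193
β=56°: printed 23.0229 | uniform 20.3000, cycloidal 24.6896, simple-harmonic 23.0229
β=60°: printed 24.7530 | uniform 21.7500, cycloidal 26.3655, simple-harmonic 24.7530
only one law matches every sample → simple-harmonic

simple-harmonic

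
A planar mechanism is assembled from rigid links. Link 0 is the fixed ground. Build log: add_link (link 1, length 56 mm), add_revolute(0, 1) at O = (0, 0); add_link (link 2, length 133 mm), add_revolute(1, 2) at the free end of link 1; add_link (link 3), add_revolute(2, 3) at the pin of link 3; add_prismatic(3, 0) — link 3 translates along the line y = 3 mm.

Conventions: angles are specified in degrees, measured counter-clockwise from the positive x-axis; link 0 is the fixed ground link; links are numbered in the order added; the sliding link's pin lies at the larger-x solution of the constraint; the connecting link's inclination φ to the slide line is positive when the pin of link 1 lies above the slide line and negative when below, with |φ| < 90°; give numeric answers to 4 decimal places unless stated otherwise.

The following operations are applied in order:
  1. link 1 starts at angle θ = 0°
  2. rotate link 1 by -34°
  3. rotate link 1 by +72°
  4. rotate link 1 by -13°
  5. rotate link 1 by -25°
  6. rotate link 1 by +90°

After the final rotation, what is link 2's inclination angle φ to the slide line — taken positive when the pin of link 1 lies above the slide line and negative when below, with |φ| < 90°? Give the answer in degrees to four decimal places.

geometry: r = 56 mm, L = 133 mm, e = 3 mm; θ starts at 0°
rotate link 1 by -34°: θ ← 0° -34° = -34°
rotate link 1 by +72°: θ ← -34° +72° = 38°
rotate link 1 by -13°: θ ← 38° -13° = 25°
rotate link 1 by -25°: θ ← 25° -25° = 0°
rotate link 1 by +90°: θ ← 0° +90° = 90°
h = r sin θ − e = 56.000000 − 3 = 53.000000
sin φ = h / L = 53.000000 / 133 = 0.39849624
φ = arcsin(0.39849624) = 23.484205°

23.4842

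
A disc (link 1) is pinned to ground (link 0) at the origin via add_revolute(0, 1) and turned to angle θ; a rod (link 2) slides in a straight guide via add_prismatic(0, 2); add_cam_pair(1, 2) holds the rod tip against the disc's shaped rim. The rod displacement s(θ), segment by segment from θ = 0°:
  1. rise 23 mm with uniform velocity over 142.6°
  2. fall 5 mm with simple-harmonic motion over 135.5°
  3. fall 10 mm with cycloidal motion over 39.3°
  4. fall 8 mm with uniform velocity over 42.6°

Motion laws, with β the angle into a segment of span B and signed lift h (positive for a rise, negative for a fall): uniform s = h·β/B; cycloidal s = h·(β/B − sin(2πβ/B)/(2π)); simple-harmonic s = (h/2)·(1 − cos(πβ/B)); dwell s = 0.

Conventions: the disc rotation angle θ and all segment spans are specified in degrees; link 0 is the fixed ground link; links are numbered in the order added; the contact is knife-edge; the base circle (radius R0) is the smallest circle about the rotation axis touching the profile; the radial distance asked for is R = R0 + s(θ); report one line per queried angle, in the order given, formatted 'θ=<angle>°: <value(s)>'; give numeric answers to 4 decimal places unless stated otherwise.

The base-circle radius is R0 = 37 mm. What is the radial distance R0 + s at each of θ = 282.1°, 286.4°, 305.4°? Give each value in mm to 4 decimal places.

segment 1 (0° to 142.6°, uniform, h = 23) is passed completely: s = 0.0000 + (23) = 23.0000
segment 2 (142.6° to 278.1°, simple-harmonic, h = -5) is passed completely: s = 23.0000 + (-5) = 18.0000
θ = 282.1° falls in segment 3 (278.1° to 317.4°, cycloidal, h = -10): β = 282.1 − 278.1 = 4°, B = 39.3°; Δs = -10·(0.1018 − sin(2π·0.1018)/(2π)) = -0.0680; s = 18.0000 − 0.0680 = 17.9320
θ = 286.4° falls in segment 3 (278.1° to 317.4°, cycloidal, h = -10): β = 286.4 − 278.1 = 8.3°, B = 39.3°; Δs = -10·(0.2112 − sin(2π·0.2112)/(2π)) = -0.5675; s = 18.0000 − 0.5675 = 17.4325
θ = 305.4° falls in segment 3 (278.1° to 317.4°, cycloidal, h = -10): β = 305.4 − 278.1 = 27.3°, B = 39.3°; Δs = -10·(0.6947 − sin(2π·0.6947)/(2π)) = -8.4429; s = 18.0000 − 8.4429 = 9.5571
θ=282.1°: R = R0 + s = 37 + 17.9320 = 54.9320
θ=286.4°: R = R0 + s = 37 + 17.4325 = 54.4325
θ=305.4°: R = R0 + s = 37 + 9.5571 = 46.5571

θ=282.1°: 54.9320
θ=286.4°: 54.4325
θ=305.4°: 46.5571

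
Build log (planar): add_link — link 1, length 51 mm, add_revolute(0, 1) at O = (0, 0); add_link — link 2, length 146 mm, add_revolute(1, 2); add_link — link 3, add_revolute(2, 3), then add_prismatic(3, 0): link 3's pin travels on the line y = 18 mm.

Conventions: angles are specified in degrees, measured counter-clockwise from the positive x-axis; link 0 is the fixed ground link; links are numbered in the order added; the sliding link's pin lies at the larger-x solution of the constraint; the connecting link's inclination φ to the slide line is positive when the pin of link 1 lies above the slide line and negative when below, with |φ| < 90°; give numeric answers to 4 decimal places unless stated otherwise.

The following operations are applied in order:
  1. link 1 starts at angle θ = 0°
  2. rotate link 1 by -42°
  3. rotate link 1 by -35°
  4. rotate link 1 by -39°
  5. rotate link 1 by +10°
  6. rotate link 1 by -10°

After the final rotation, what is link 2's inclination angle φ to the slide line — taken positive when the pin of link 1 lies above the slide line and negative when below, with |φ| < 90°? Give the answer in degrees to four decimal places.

geometry: r = 51 mm, L = 146 mm, e = 18 mm; θ starts at 0°
rotate link 1 by -42°: θ ← 0° -42° = -42°
rotate link 1 by -35°: θ ← -42° -35° = -77°
rotate link 1 by -39°: θ ← -77° -39° = -116°
rotate link 1 by +10°: θ ← -116° +10° = -106°
rotate link 1 by -10°: θ ← -106° -10° = -116°
h = r sin θ − e = -45.838496 − 18 = -63.838496
sin φ = h / L = -63.838496 / 146 = -0.43724998
φ = arcsin(-0.43724998) = -25.928550°

-25.9285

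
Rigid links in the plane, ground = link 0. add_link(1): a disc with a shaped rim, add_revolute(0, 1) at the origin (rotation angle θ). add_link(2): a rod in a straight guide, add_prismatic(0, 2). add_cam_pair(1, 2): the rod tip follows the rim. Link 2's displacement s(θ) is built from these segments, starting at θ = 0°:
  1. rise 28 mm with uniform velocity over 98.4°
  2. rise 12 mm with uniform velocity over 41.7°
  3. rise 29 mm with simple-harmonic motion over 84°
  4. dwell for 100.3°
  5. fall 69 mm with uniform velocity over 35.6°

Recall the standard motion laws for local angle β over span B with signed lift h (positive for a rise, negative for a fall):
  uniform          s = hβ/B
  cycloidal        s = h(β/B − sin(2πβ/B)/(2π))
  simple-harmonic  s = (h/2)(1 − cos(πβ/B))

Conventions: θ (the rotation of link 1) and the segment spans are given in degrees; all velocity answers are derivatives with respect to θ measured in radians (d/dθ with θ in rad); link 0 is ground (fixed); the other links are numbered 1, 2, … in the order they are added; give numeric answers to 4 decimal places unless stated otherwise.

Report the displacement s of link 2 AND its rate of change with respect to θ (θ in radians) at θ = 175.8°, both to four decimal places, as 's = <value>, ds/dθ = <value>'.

segment 1 (0° to 98.4°, uniform, h = 28) is passed completely: s = 0.0000 + (28) = 28.0000
segment 2 (98.4° to 140.1°, uniform, h = 12) is passed completely: s = 28.0000 + (12) = 40.0000
θ = 175.8° falls in segment 3 (140.1° to 224.1°, simple-harmonic, h = 29): β = 175.8 − 140.1 = 35.7°, B = 84°; Δs = 29/2·(1 − cos(π·0.4250)) = 11.1150; s = 40.0000 + 11.1150 = 51.1150
velocity in seg [140.1°–224.1°] (simple-harmonic), θ in radians: β = 35.7° = 0.6231 rad, B = 84° = 1.4661 rad; ds/dθ = (πh/(2B)) sin(πβ/B) = (π·29/(2·1.4661)) sin(π·0.4250) = 30.212923 mm/rad

s = 51.1150, ds/dθ = 30.2129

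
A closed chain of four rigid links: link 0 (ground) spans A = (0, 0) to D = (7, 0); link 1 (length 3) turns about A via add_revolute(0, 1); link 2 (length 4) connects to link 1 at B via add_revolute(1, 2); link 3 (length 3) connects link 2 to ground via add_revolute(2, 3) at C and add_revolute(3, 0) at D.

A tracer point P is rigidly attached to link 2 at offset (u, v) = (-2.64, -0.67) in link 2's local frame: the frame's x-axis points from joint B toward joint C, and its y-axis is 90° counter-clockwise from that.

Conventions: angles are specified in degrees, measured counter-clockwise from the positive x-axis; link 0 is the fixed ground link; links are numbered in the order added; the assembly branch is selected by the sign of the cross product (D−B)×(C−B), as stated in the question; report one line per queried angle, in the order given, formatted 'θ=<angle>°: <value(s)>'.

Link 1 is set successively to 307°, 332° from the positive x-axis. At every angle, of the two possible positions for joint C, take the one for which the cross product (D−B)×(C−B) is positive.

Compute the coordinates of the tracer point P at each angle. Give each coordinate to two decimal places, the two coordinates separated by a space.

A=(0,0), D=(7.00,0)
θ=307°: B = A + 3.00·(cos307°, sin307°) = (1.8054, -2.3959)
θ=307°: |BD| = 5.7205
θ=307°: circle(B,4.00) ∩ circle(D,3.00): a=3.4721, h=1.9861
θ=307°:   candidates: C₊=(4.1265,0.8618) cross=11.362; C₋=(5.7902,-2.7452) cross=-11.362
θ=307°:   branch + wants cross > 0 → take C=(4.1265,0.8618) (cross=11.362)
θ=307°: ex = (C−B)/|BC| = (0.5803,0.8144); ey = (-0.8144,0.5803)
θ=307°: P = B + -2.64·ex + -0.67·ey = (0.8192,-4.9348)
θ=332°: B = A + 3.00·(cos332°, sin332°) = (2.6488, -1.4084)
θ=332°: |BD| = 4.5734
θ=332°: circle(B,4.00) ∩ circle(D,3.00): a=3.0520, h=2.5856
θ=332°:   candidates: C₊=(4.7563,1.9914) cross=11.825; C₋=(6.3488,-2.9285) cross=-11.825
θ=332°:   branch + wants cross > 0 → take C=(4.7563,1.9914) (cross=11.825)
θ=332°: ex = (C−B)/|BC| = (0.5269,0.8500); ey = (-0.8500,0.5269)
θ=332°: P = B + -2.64·ex + -0.67·ey = (1.8274,-4.0053)

θ=307°: 0.82 -4.93
θ=332°: 1.83 -4.01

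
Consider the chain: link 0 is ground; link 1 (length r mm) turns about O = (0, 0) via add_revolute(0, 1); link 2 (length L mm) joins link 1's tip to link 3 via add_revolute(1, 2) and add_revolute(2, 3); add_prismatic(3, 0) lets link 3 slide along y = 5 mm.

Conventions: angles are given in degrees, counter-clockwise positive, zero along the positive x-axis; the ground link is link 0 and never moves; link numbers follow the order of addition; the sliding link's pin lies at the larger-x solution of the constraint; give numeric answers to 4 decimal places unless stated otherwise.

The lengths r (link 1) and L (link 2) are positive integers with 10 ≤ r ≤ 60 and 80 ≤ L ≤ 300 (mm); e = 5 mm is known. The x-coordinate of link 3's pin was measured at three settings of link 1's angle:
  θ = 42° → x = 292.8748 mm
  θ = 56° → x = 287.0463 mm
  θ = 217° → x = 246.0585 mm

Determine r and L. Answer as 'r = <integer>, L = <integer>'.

constraint per measurement: (x − r cos θ)² + (r sin θ − e)² = L²
subtracting the θ₁ and θ₂ equations cancels the r² and L² terms:
r = (x₁² − x₂²) / (2[(x₁cos θ₁ + e sin θ₁) − (x₂cos θ₂ + e sin θ₂)]) = 29.9999 → r = 30
L² = (x₁ − r cos θ₁)² + (r sin θ₁ − e)² = 73441.0058 → L = 271.0000 → L = 271
check at θ₃=217°: x = 246.0585 (printed 246.0585) ✓

r = 30, L = 271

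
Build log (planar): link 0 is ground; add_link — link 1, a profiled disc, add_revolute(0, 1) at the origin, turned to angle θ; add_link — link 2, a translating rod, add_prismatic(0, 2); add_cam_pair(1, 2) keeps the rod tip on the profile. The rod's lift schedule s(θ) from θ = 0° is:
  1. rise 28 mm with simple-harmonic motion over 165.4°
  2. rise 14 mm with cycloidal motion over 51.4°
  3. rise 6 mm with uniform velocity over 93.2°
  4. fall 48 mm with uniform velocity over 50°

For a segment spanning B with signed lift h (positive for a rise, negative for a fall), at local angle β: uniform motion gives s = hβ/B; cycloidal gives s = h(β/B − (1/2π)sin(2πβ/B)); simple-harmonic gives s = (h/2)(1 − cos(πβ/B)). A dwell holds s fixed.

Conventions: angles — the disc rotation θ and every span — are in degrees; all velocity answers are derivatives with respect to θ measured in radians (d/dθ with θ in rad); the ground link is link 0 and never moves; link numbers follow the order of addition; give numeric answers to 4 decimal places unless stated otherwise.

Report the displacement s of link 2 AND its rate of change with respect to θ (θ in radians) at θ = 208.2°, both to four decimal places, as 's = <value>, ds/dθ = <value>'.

seg 1 [0°–165.4°] simple-harmonic, h=28: full span → s += 28 → s = 28.0000
seg 2 [165.4°–216.8°] cycloidal, h=14: θ=208.2° here. β=42.8, B=51.4. 14·(0.8327 − sin(2π·0.8327)/(2π)) = 13.5918 → s = 41.5918
velocity in seg [165.4°–216.8°] (cycloidal), θ in radians: β = 42.8° = 0.7470 rad, B = 51.4° = 0.8971 rad; ds/dθ = (h/B)(1 − cos(2πβ/B)) = (14/0.8971)(1 − cos(2π·0.8327)) = 7.858062 mm/rad

s = 41.5918, ds/dθ = 7.8581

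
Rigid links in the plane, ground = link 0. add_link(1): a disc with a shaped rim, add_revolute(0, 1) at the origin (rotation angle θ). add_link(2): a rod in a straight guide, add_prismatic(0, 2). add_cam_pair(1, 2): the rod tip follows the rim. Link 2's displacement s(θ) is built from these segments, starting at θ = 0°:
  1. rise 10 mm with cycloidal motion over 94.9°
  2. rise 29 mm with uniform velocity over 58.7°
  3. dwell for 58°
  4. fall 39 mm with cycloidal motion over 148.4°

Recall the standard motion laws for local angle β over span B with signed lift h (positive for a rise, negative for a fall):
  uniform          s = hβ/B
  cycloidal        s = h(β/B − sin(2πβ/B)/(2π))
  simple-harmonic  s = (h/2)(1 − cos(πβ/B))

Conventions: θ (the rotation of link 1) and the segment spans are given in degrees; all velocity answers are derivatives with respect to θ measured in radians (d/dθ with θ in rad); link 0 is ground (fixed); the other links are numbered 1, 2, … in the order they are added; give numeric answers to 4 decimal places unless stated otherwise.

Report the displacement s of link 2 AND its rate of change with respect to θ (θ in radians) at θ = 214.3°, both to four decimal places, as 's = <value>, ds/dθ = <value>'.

segment 1 (0° to 94.9°, cycloidal, h = 10) is passed completely: s = 0.0000 + (10) = 10.0000
segment 2 (94.9° to 153.6°, uniform, h = 29) is passed completely: s = 10.0000 + (29) = 39.0000
segment 3 (153.6° to 211.6°, dwell): s unchanged at 39.0000
θ = 214.3° falls in segment 4 (211.6° to 360°, cycloidal, h = -39): β = 214.3 − 211.6 = 2.7°, B = 148.4°; Δs = -39·(0.0182 − sin(2π·0.0182)/(2π)) = -0.0015; s = 39.0000 − 0.0015 = 38.9985
velocity in seg [211.6°–360°] (cycloidal), θ in radians: β = 2.7° = 0.0471 rad, B = 148.4° = 2.5901 rad; ds/dθ = (h/B)(1 − cos(2πβ/B)) = ((-39)/2.5901)(1 − cos(2π·0.0182)) = -0.098281 mm/rad

s = 38.9985, ds/dθ = -0.0983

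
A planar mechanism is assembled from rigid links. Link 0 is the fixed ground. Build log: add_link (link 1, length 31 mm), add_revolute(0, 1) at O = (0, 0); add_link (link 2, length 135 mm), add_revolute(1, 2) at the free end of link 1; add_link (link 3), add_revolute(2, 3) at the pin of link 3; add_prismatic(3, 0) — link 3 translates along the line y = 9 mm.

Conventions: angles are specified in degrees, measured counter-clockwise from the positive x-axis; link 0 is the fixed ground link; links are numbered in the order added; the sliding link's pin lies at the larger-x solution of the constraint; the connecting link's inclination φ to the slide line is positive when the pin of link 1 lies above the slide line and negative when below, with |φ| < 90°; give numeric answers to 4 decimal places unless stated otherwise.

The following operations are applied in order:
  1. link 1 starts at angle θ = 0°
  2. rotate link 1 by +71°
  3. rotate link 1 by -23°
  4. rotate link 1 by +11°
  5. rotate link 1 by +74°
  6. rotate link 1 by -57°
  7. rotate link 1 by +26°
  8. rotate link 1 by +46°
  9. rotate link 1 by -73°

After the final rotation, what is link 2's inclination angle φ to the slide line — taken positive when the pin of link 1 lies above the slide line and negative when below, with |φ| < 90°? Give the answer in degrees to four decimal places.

geometry: r = 31 mm, L = 135 mm, e = 9 mm; θ starts at 0°
rotate link 1 by +71°: θ ← 0° +71° = 71°
rotate link 1 by -23°: θ ← 71° -23° = 48°
rotate link 1 by +11°: θ ← 48° +11° = 59°
rotate link 1 by +74°: θ ← 59° +74° = 133°
rotate link 1 by -57°: θ ← 133° -57° = 76°
rotate link 1 by +26°: θ ← 76° +26° = 102°
rotate link 1 by +46°: θ ← 102° +46° = 148°
rotate link 1 by -73°: θ ← 148° -73° = 75°
h = r sin θ − e = 29.943701 − 9 = 20.943701
sin φ = h / L = 20.943701 / 135 = 0.15513852
φ = arcsin(0.15513852) = 8.924830°

8.9248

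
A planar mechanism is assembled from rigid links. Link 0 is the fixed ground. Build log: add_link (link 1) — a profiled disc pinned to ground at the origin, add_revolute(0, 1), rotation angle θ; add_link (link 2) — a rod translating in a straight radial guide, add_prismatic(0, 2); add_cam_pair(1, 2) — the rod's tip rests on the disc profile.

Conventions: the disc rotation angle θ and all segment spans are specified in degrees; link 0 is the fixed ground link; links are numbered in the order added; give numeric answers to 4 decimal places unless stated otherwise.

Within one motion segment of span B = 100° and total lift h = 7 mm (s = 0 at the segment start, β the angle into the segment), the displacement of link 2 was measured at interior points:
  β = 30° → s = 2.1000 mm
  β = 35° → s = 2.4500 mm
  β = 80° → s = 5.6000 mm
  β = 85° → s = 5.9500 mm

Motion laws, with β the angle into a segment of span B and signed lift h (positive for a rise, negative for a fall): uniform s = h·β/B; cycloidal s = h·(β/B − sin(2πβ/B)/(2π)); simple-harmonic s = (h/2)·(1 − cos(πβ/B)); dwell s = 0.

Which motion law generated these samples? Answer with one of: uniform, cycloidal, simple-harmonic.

candidates at β/B = r: uniform s = h·r (linear in β); cycloidal s = h·(r − sin(2πr)/(2π)); simple-harmonic s = (h/2)(1 − cos(πr))
β=30°: printed 2.1000 | uniform 2.1000, cycloidal 1.0404, simple-harmonic 1.4428
β=35°: printed 2.4500 | uniform 2.4500, cycloidal 1.5487, simple-harmonic 1.9110
β=80°: printed 5.6000 | uniform 5.6000, cycloidal 6.6596, simple-harmonic 6.3316
β=85°: printed 5.9500 | uniform 5.9500, cycloidal 6.8513, simple-harmonic 6.6185
only one law matches every sample → uniform

uniform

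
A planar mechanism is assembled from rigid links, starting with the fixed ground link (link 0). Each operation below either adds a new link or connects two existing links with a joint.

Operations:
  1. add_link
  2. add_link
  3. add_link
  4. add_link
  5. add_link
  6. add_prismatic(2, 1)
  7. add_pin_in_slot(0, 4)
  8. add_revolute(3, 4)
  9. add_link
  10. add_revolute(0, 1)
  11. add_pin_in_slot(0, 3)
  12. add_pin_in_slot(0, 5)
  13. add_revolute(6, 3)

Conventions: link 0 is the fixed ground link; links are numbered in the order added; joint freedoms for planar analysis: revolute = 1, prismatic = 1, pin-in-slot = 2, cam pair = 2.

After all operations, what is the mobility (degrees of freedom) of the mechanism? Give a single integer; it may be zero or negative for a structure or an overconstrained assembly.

(L,J1,J2)=(1,0,0); link0 fixed
link1: (2,0,0)
link2: (3,0,0)
link3: (4,0,0)
link4: (5,0,0)
link5: (6,0,0)
P 2-1 [J1]: (6,1,0)
PS 0-4 [J2]: (6,1,1)
R 3-4 [J1]: (6,2,1)
link6: (7,2,1)
R 0-1 [J1]: (7,3,1)
PS 0-3 [J2]: (7,3,2)
PS 0-5 [J2]: (7,3,3)
R 6-3 [J1]: (7,4,3)
Grübler: 3·6 − 2·4 − 3 = 7

M = 7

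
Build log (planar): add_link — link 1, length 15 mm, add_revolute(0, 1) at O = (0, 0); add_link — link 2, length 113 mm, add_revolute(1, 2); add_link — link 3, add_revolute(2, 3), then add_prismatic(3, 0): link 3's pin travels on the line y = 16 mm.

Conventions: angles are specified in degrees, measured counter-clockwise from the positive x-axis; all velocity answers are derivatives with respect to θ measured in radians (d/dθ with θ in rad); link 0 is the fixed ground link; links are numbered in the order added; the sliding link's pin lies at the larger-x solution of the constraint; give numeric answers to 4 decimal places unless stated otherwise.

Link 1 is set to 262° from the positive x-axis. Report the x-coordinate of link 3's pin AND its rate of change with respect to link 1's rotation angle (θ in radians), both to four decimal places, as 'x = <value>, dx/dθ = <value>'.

geometry: r = 15 mm, L = 113 mm, e = 16 mm
crank pin P = (r cos θ, r sin θ) = (-2.087597, -14.854021)
h = r sin θ − e = -14.854021 − 16 = -30.854021
x = r cos θ + √(L² − h²) = -2.087597 + 108.706161 = 106.618564
dx/dθ = −r sin θ − h·r cos θ/√(L² − h²) (θ in radians; h = -30.854021) = 14.261499

x = 106.6186, dx/dθ = 14.2615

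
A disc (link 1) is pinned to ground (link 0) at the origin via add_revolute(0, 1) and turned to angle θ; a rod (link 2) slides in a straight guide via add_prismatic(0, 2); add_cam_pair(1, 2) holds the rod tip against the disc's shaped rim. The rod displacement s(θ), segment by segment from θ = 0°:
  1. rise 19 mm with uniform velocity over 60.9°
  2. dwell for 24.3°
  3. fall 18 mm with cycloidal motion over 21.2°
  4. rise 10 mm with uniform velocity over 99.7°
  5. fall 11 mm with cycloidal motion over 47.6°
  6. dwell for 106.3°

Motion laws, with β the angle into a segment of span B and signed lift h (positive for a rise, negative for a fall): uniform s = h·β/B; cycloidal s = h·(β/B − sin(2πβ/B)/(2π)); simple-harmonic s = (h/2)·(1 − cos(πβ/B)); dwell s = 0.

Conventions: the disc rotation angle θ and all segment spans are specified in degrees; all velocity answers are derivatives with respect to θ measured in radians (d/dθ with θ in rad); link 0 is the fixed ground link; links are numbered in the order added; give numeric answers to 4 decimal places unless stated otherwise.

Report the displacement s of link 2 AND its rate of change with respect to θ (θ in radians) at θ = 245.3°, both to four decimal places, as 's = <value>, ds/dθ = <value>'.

segment 1 (0° to 60.9°, uniform, h = 19) is passed completely: s = 0.0000 + (19) = 19.0000
segment 2 (60.9° to 85.2°, dwell): s unchanged at 19.0000
segment 3 (85.2° to 106.4°, cycloidal, h = -18) is passed completely: s = 19.0000 + (-18) = 1.0000
segment 4 (106.4° to 206.1°, uniform, h = 10) is passed completely: s = 1.0000 + (10) = 11.0000
θ = 245.3° falls in segment 5 (206.1° to 253.7°, cycloidal, h = -11): β = 245.3 − 206.1 = 39.2°, B = 47.6°; Δs = -11·(0.8235 − sin(2π·0.8235)/(2π)) = -10.6260; s = 11.0000 − 10.6260 = 0.3740
velocity in seg [206.1°–253.7°] (cycloidal), θ in radians: β = 39.2° = 0.6842 rad, B = 47.6° = 0.8308 rad; ds/dθ = (h/B)(1 − cos(2πβ/B)) = ((-11)/0.8308)(1 − cos(2π·0.8235)) = -7.338769 mm/rad

s = 0.3740, ds/dθ = -7.3388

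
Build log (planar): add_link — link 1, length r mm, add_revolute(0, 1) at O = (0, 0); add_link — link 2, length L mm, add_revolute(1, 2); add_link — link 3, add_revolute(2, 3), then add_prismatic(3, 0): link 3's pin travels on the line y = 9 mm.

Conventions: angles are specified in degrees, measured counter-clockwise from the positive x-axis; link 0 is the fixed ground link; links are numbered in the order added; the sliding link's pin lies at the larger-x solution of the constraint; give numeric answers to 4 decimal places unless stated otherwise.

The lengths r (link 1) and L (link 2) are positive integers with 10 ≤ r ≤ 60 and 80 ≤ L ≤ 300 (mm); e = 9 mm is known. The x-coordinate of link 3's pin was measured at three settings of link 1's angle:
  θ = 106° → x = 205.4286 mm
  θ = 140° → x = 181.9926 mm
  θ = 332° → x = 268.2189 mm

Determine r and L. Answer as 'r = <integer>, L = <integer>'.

constraint per measurement: (x − r cos θ)² + (r sin θ − e)² = L²
subtracting the θ₁ and θ₂ equations cancels the r² and L² terms:
r = (x₁² − x₂²) / (2[(x₁cos θ₁ + e sin θ₁) − (x₂cos θ₂ + e sin θ₂)]) = 52.9998 → r = 53
L² = (x₁ − r cos θ₁)² + (r sin θ₁ − e)² = 50175.9884 → L = 224.0000 → L = 224
check at θ₃=332°: x = 268.2189 (printed 268.2189) ✓

r = 53, L = 224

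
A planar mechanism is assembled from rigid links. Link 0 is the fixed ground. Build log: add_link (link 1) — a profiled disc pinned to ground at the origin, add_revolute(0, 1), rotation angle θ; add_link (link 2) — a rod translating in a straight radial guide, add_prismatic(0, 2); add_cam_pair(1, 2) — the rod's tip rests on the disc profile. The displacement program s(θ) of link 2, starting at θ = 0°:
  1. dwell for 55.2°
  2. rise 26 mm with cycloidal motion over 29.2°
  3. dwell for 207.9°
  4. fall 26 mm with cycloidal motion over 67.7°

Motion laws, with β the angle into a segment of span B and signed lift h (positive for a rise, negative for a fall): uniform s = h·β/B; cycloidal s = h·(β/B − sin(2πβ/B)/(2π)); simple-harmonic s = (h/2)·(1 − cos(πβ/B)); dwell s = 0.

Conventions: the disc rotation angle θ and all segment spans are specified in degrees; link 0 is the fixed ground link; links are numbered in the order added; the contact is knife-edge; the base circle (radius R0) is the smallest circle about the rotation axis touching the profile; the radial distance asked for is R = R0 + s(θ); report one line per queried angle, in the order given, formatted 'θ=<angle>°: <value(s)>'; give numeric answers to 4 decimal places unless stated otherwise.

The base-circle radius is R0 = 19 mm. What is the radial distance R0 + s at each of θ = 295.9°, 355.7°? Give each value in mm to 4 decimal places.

seg 1 [0°–55.2°] dwell: s stays 0.0000
seg 2 [55.2°–84.4°] cycloidal, h=26: full span → s += 26 → s = 26.0000
seg 3 [84.4°–292.3°] dwell: s stays 26.0000
seg 4 [292.3°–360°] cycloidal, h=-26: θ=295.9° here. β=3.6, B=67.7. -26·(0.0532 − sin(2π·0.0532)/(2π)) = -0.0256 → s = 25.9744
seg 4 [292.3°–360°] cycloidal, h=-26: θ=355.7° here. β=63.4, B=67.7. -26·(0.9365 − sin(2π·0.9365)/(2π)) = -25.9565 → s = 0.0435
θ=295.9°: R = R0 + s = 19 + 25.9744 = 44.9744
θ=355.7°: R = R0 + s = 19 + 0.0435 = 19.0435

θ=295.9°: 44.9744
θ=355.7°: 19.0435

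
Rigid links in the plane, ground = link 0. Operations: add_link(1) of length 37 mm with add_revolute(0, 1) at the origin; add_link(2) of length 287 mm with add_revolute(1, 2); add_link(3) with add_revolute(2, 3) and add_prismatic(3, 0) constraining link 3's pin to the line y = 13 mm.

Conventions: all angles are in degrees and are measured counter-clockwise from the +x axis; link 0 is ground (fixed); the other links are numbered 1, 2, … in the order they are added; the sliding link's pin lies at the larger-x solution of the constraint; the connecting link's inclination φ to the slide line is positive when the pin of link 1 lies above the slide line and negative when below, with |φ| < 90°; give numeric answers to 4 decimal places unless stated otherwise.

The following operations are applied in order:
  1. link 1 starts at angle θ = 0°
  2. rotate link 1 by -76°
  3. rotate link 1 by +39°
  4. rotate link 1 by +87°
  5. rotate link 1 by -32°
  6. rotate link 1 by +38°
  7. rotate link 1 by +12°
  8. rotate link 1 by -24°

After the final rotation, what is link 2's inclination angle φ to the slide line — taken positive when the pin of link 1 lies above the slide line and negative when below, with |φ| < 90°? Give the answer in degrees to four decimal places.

geometry: r = 37 mm, L = 287 mm, e = 13 mm; θ starts at 0°
rotate link 1 by -76°: θ ← 0° -76° = -76°
rotate link 1 by +39°: θ ← -76° +39° = -37°
rotate link 1 by +87°: θ ← -37° +87° = 50°
rotate link 1 by -32°: θ ← 50° -32° = 18°
rotate link 1 by +38°: θ ← 18° +38° = 56°
rotate link 1 by +12°: θ ← 56° +12° = 68°
rotate link 1 by -24°: θ ← 68° -24° = 44°
h = r sin θ − e = 25.702360 − 13 = 12.702360
sin φ = h / L = 12.702360 / 287 = 0.04425909
φ = arcsin(0.04425909) = 2.536688°

2.5367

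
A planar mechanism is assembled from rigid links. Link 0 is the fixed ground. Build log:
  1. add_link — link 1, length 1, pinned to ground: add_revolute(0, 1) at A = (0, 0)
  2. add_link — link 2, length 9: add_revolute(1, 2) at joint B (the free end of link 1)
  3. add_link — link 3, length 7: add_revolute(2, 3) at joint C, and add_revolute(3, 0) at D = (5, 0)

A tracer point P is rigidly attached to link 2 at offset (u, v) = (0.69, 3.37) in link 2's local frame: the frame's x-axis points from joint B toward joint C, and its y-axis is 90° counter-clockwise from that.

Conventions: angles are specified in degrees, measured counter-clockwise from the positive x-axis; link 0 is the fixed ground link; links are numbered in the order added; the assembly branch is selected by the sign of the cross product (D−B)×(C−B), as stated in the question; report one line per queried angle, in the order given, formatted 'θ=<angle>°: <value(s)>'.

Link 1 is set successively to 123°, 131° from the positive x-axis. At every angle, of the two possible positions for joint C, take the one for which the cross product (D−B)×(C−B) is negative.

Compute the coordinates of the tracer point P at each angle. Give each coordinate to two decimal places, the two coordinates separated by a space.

A=(0,0), D=(5.00,0)
θ=123°: B = A + 1.00·(cos123°, sin123°) = (-0.5446, 0.8387)
θ=123°: |BD| = 5.6077
θ=123°: circle(B,9.00) ∩ circle(D,7.00): a=5.6571, h=6.9998
θ=123°:   candidates: C₊=(6.0957,6.9137) cross=39.253; C₋=(4.0019,-6.9285) cross=-39.253
θ=123°:   branch - wants cross < 0 → take C=(4.0019,-6.9285) (cross=-39.253)
θ=123°: ex = (C−B)/|BC| = (0.5052,-0.8630); ey = (0.8630,0.5052)
θ=123°: P = B + 0.69·ex + 3.37·ey = (2.7123,1.9456)
θ=131°: B = A + 1.00·(cos131°, sin131°) = (-0.6561, 0.7547)
θ=131°: |BD| = 5.7062
θ=131°: circle(B,9.00) ∩ circle(D,7.00): a=5.6571, h=6.9998
θ=131°:   candidates: C₊=(5.8771,6.9448) cross=39.942; C₋=(4.0255,-6.9318) cross=-39.942
θ=131°:   branch - wants cross < 0 → take C=(4.0255,-6.9318) (cross=-39.942)
θ=131°: ex = (C−B)/|BC| = (0.5202,-0.8541); ey = (0.8541,0.5202)
θ=131°: P = B + 0.69·ex + 3.37·ey = (2.5810,1.9184)

θ=123°: 2.71 1.95
θ=131°: 2.58 1.92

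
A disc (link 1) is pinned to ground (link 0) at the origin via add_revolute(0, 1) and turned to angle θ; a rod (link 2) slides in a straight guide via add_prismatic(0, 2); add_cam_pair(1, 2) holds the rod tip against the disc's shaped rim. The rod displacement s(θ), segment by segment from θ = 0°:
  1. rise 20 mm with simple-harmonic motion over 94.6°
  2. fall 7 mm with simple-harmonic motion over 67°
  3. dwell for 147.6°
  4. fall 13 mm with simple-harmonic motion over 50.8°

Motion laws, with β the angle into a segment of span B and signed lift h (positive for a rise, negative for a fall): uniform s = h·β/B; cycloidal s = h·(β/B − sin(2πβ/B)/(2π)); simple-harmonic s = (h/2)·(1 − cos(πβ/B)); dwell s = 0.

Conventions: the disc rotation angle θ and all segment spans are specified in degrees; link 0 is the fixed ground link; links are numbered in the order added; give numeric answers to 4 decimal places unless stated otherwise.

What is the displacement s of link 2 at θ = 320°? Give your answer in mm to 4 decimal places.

segment 1 (0° to 94.6°, simple-harmonic, h = 20) is passed completely: s = 0.0000 + (20) = 20.0000
segment 2 (94.6° to 161.6°, simple-harmonic, h = -7) is passed completely: s = 20.0000 + (-7) = 13.0000
segment 3 (161.6° to 309.2°, dwell): s unchanged at 13.0000
θ = 320° falls in segment 4 (309.2° to 360°, simple-harmonic, h = -13): β = 320 − 309.2 = 10.8°, B = 50.8°; Δs = -13/2·(1 − cos(π·0.2126)) = -1.3967; s = 13.0000 − 1.3967 = 11.6033

11.6033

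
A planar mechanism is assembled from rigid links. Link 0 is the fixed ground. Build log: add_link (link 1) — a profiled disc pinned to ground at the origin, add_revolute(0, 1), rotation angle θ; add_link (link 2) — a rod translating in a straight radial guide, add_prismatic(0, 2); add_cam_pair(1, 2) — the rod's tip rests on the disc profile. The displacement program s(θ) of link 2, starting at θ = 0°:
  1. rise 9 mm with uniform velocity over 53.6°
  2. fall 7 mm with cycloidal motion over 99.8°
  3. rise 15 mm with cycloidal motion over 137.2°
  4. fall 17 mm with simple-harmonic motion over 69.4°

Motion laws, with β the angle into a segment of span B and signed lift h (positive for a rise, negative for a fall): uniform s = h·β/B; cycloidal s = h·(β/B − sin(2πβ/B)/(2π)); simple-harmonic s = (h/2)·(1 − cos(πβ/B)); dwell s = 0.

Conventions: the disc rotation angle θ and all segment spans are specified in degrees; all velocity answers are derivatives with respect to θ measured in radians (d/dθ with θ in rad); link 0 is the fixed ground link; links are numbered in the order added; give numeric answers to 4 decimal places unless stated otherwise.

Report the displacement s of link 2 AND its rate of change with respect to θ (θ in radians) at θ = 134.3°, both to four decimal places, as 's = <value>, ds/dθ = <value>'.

seg 1 [0°–53.6°] uniform, h=9: full span → s += 9 → s = 9.0000
seg 2 [53.6°–153.4°] cycloidal, h=-7: θ=134.3° here. β=80.7, B=99.8. -7·(0.8086 − sin(2π·0.8086)/(2π)) = -6.6997 → s = 2.3003
velocity in seg [53.6°–153.4°] (cycloidal), θ in radians: β = 80.7° = 1.4085 rad, B = 99.8° = 1.7418 rad; ds/dθ = (h/B)(1 − cos(2πβ/B)) = ((-7)/1.7418)(1 − cos(2π·0.8086)) = -2.571863 mm/rad

s = 2.3003, ds/dθ = -2.5719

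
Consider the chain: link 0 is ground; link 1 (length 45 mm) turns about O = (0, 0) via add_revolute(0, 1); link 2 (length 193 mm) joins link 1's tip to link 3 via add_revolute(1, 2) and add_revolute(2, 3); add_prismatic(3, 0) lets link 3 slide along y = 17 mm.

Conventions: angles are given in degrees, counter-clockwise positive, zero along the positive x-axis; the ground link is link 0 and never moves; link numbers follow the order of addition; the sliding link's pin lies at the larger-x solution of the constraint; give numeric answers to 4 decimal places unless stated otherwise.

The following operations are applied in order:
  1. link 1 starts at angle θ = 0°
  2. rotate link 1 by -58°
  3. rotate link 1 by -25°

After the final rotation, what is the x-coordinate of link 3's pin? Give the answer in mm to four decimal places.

geometry: r = 45 mm, L = 193 mm, e = 17 mm; θ starts at 0°
rotate link 1 by -58°: θ ← 0° -58° = -58°
rotate link 1 by -25°: θ ← -58° -25° = -83°
crank pin P = (r cos θ, r sin θ) = (5.484120, -44.664577)
h = r sin θ − e = -44.664577 − 17 = -61.664577
x = r cos θ + √(L² − h²) = 5.484120 + 182.883788 = 188.367909

188.3679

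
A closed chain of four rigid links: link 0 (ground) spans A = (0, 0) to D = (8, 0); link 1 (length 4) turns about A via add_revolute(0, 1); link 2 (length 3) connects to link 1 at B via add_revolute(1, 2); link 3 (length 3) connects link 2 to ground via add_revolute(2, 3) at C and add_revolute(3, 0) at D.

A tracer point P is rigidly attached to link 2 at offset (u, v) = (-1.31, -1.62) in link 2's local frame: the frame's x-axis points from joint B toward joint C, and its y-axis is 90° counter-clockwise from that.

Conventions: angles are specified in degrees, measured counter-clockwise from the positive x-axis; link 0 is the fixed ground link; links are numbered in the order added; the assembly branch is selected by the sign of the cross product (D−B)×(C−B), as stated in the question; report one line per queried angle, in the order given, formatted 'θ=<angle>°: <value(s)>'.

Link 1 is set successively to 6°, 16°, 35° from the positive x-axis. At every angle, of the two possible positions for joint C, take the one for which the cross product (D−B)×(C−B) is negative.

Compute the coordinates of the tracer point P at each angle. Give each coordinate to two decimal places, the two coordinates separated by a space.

A=(0,0), D=(8.00,0)
θ=6°: B = A + 4.00·(cos6°, sin6°) = (3.9781, 0.4181)
θ=6°: |BD| = 4.0436
θ=6°: circle(B,3.00) ∩ circle(D,3.00): a=2.0218, h=2.2164
θ=6°:   candidates: C₊=(6.2182,2.4136) cross=8.962; C₋=(5.7599,-1.9954) cross=-8.962
θ=6°:   branch - wants cross < 0 → take C=(5.7599,-1.9954) (cross=-8.962)
θ=6°: ex = (C−B)/|BC| = (0.5939,-0.8045); ey = (0.8045,0.5939)
θ=6°: P = B + -1.31·ex + -1.62·ey = (1.8967,0.5099)
θ=16°: B = A + 4.00·(cos16°, sin16°) = (3.8450, 1.1025)
θ=16°: |BD| = 4.2987
θ=16°: circle(B,3.00) ∩ circle(D,3.00): a=2.1494, h=2.0929
θ=16°:   candidates: C₊=(6.4593,2.5742) cross=8.997; C₋=(5.3857,-1.4716) cross=-8.997
θ=16°:   branch - wants cross < 0 → take C=(5.3857,-1.4716) (cross=-8.997)
θ=16°: ex = (C−B)/|BC| = (0.5136,-0.8581); ey = (0.8581,0.5136)
θ=16°: P = B + -1.31·ex + -1.62·ey = (1.7822,1.3946)
θ=35°: B = A + 4.00·(cos35°, sin35°) = (3.2766, 2.2943)
θ=35°: |BD| = 5.2511
θ=35°: circle(B,3.00) ∩ circle(D,3.00): a=2.6256, h=1.4514
θ=35°:   candidates: C₊=(6.2724,2.4526) cross=7.621; C₋=(5.0042,-0.1583) cross=-7.621
θ=35°:   branch - wants cross < 0 → take C=(5.0042,-0.1583) (cross=-7.621)
θ=35°: ex = (C−B)/|BC| = (0.5759,-0.8175); ey = (0.8175,0.5759)
θ=35°: P = B + -1.31·ex + -1.62·ey = (1.1978,2.4324)

θ=6°: 1.90 0.51
θ=16°: 1.78 1.39
θ=35°: 1.20 2.43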